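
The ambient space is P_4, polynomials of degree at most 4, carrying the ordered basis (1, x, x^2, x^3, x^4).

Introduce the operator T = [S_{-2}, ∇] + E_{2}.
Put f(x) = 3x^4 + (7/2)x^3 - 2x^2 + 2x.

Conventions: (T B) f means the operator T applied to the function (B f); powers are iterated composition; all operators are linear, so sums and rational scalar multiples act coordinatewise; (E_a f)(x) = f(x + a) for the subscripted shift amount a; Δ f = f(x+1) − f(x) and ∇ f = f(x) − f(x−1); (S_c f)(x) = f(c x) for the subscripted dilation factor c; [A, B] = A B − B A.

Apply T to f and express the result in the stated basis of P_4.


the image equals g(x) = 3x^4 - (521/2)x^3 + 433x^2 - 123x + 297/2

∇ f = 12x^3 - (15/2)x^2 - (5/2)x + 9/2
S_{-2} ∇ f = -96x^3 - 30x^2 + 5x + 9/2
S_{-2} f = 48x^4 - 28x^3 - 8x^2 - 4x
∇ S_{-2} f = 192x^3 - 372x^2 + 260x - 72
[S_{-2}, ∇] f = -288x^3 + 342x^2 - 255x + 153/2
E_{2} f = 3x^4 + (55/2)x^3 + 91x^2 + 132x + 72
([S_{-2}, ∇] + E_{2}) f = 3x^4 - (521/2)x^3 + 433x^2 - 123x + 297/2


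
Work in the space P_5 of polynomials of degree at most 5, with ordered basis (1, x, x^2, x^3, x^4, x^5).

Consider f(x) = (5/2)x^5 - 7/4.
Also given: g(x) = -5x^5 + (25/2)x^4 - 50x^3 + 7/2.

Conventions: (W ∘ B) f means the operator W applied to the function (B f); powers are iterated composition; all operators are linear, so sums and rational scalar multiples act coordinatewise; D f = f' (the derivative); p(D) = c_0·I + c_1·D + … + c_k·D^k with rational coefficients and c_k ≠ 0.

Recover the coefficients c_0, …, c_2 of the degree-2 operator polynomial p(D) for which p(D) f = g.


p(D) = -2·I + D − D^2, i.e. c_0 = -2, c_1 = 1, c_2 = -1

D^0 f = (5/2)x^5 - 7/4
D^1 f = (25/2)x^4
D^2 f = 50x^3
matching coefficients of g against c_0 f + c_1 Df + … from the top degree down determines the c_i
solution: c_0 = -2, c_1 = 1, c_2 = -1


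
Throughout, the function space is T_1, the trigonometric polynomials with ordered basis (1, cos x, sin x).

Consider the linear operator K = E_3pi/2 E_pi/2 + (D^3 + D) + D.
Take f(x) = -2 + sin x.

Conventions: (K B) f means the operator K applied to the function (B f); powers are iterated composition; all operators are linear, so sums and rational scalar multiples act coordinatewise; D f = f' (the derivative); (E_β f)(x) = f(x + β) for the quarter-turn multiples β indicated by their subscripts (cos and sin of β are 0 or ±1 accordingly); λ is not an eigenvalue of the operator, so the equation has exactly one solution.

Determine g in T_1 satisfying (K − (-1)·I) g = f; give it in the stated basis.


write g with unknown coordinates in the stated basis and equate coefficients in (K − (-1)·I) g = f
solving from the highest basis element down gives g = -1 - (1/5)cos x + (2/5)sin x
check: K g = -1 + (1/5)cos x + (3/5)sin x
so K g − (-1)·g = -2 + sin x = f ✓

the result is g(x) = -1 - (1/5)cos x + (2/5)sin x


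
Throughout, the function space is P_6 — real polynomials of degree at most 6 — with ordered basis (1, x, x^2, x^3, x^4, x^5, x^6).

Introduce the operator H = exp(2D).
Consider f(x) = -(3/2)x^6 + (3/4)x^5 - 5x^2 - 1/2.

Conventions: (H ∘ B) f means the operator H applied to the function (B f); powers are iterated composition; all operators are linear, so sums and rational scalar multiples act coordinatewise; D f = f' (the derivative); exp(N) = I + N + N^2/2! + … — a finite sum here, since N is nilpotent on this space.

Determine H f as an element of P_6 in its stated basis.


g(x) = -(3/2)x^6 - (69/4)x^5 - (165/2)x^4 - 210x^3 - 305x^2 - 248x - 185/2

order-1 term: -18x^5 + (15/2)x^4 - 20x
order-2 term: -90x^4 + 30x^3 - 20
order-3 term: -240x^3 + 60x^2
order-4 term: -360x^2 + 60x
order-5 term: -288x + 24
order-6 term: -96
the series for exp(2D) f terminates at order 6
exp(2D) f = -(3/2)x^6 - (69/4)x^5 - (165/2)x^4 - 210x^3 - 305x^2 - 248x - 185/2


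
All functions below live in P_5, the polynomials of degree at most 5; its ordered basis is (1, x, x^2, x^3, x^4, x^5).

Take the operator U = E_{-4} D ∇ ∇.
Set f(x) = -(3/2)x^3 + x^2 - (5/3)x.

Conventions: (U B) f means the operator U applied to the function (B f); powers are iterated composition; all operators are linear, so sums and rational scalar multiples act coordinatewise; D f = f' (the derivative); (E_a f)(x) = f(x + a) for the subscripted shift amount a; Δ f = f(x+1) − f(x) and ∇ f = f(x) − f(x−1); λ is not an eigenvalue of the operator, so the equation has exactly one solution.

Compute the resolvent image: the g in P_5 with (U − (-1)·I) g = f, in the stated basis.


g(x) = -(3/2)x^3 + x^2 - (5/3)x + 9

write g with unknown coordinates in the stated basis and equate coefficients in (U − (-1)·I) g = f
solving from the highest basis element down gives g = -(3/2)x^3 + x^2 - (5/3)x + 9
check: U g = -9
so U g − (-1)·g = -(3/2)x^3 + x^2 - (5/3)x = f ✓


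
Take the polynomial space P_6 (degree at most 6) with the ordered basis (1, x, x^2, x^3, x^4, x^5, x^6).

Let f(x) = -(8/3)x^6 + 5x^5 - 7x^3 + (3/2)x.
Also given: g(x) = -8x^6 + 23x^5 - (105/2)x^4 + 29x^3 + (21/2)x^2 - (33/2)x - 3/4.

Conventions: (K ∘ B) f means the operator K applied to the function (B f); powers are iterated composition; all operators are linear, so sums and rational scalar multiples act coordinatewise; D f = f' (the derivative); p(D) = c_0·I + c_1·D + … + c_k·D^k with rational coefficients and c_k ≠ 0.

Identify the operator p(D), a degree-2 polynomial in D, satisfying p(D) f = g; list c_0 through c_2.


D^0 f = -(8/3)x^6 + 5x^5 - 7x^3 + (3/2)x
D^1 f = -16x^5 + 25x^4 - 21x^2 + 3/2
D^2 f = -80x^4 + 100x^3 - 42x
matching coefficients of g against c_0 f + c_1 Df + … from the top degree down determines the c_i
solution: c_0 = 3, c_1 = -1/2, c_2 = 1/2

c_0 = 3, c_1 = -1/2, c_2 = 1/2


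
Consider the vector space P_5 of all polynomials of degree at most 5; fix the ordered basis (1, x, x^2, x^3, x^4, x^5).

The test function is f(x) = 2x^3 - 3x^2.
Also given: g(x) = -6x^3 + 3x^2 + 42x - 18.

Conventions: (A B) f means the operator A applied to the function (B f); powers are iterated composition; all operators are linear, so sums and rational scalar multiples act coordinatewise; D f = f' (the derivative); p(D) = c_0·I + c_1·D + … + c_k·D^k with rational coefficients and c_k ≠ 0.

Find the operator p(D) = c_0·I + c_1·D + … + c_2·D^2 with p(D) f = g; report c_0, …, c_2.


D^0 f = 2x^3 - 3x^2
D^1 f = 6x^2 - 6x
D^2 f = 12x - 6
matching coefficients of g against c_0 f + c_1 Df + … from the top degree down determines the c_i
solution: c_0 = -3, c_1 = -1, c_2 = 3

p(D) = -3·I − D + 3·D^2, i.e. c_0 = -3, c_1 = -1, c_2 = 3


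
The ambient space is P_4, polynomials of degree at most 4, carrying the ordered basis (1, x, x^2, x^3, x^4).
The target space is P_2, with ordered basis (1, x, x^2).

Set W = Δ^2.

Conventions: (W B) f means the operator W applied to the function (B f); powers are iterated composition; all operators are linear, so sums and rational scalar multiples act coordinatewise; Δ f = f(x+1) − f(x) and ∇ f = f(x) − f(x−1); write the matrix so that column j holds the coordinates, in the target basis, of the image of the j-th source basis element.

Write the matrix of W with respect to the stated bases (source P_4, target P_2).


image of 1: 0
image of x: 0
image of x^2: 2
image of x^3: 6x + 6
image of x^4: 12x^2 + 24x + 14
each image's coordinates form column j of the matrix

the matrix is [[0, 0, 2, 6, 14]; [0, 0, 0, 6, 24]; [0, 0, 0, 0, 12]] (rows listed top to bottom)


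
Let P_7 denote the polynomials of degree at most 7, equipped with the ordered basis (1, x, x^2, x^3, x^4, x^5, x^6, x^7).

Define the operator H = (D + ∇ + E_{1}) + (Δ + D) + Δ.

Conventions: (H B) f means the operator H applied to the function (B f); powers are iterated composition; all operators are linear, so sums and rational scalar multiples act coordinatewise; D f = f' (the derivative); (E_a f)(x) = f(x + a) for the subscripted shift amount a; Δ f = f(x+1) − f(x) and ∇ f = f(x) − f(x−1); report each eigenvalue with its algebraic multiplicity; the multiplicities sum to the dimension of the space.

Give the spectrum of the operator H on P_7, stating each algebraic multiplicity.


λ = 1 (multiplicity 8)

image of 1: 1
image of x: x + 6
image of x^2: x^2 + 12x + 2
image of x^3: x^3 + 18x^2 + 6x + 4
image of x^4: x^4 + 24x^3 + 12x^2 + 16x + 2
image of x^5: x^5 + 30x^4 + 20x^3 + 40x^2 + 10x + 4
image of x^6: x^6 + 36x^5 + 30x^4 + 80x^3 + 30x^2 + 24x + 2
image of x^7: x^7 + 42x^6 + 42x^5 + 140x^4 + 70x^3 + 84x^2 + 14x + 4
the matrix is upper triangular; its diagonal is (1, 1, 1, 1, 1, 1, 1, 1)
for a triangular matrix the eigenvalues are the diagonal entries, with algebraic multiplicity their repetition count


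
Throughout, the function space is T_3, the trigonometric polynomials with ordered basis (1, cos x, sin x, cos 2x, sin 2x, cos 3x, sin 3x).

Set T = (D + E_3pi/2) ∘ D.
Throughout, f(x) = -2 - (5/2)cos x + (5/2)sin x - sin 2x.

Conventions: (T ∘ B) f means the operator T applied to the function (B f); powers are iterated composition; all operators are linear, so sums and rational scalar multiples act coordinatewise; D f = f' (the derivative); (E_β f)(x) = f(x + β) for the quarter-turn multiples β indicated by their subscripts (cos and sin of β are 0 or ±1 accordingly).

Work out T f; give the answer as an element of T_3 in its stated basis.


D f = (5/2)cos x + (5/2)sin x - 2cos 2x
D D f = (5/2)cos x - (5/2)sin x + 4sin 2x
E_3pi/2 D f = -(5/2)cos x + (5/2)sin x + 2cos 2x
(D + E_3pi/2) D f = 2cos 2x + 4sin 2x

g(x) = 2cos 2x + 4sin 2x


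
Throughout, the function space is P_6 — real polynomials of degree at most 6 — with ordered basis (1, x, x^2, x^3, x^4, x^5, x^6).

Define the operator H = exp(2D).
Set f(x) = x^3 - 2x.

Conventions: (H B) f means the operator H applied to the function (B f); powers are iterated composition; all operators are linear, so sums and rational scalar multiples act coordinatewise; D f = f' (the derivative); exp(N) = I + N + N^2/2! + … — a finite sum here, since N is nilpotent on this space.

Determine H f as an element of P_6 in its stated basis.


order-1 term: 6x^2 - 4
order-2 term: 12x
order-3 term: 8
the series for exp(2D) f terminates at order 3
exp(2D) f = x^3 + 6x^2 + 10x + 4

the result is g(x) = x^3 + 6x^2 + 10x + 4


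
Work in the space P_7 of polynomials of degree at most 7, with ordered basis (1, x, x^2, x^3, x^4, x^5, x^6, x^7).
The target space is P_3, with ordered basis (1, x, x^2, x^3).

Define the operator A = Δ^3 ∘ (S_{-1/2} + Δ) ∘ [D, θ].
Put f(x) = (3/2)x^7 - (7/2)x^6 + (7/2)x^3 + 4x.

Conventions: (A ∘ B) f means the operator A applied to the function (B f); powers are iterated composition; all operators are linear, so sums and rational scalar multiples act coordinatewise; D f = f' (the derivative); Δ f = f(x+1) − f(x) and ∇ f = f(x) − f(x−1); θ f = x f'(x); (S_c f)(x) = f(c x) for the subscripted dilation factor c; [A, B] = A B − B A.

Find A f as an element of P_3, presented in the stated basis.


g(x) = (315/16)x^3 + (125055/32)x^2 + (411705/32)x + 368865/32

θ f = (21/2)x^7 - 21x^6 + (21/2)x^3 + 4x
D θ f = (147/2)x^6 - 126x^5 + (63/2)x^2 + 4
D f = (21/2)x^6 - 21x^5 + (21/2)x^2 + 4
θ D f = 63x^6 - 105x^5 + 21x^2
[D, θ] f = (21/2)x^6 - 21x^5 + (21/2)x^2 + 4
S_{-1/2} [D, θ] f = (21/128)x^6 + (21/32)x^5 + (21/8)x^2 + 4
Δ [D, θ] f = 63x^5 + (105/2)x^4 - (105/2)x^2 - 21x
(S_{-1/2} + Δ) [D, θ] f = (21/128)x^6 + (2037/32)x^5 + (105/2)x^4 - (399/8)x^2 - 21x + 4
Δ (S_{-1/2} + Δ) [D, θ] f = (63/64)x^5 + (41055/128)x^4 + (27195/32)x^3 + (122115/128)x^2 + (27489/64)x + 5817/128
Δ Δ (S_{-1/2} + Δ) [D, θ] f = (315/64)x^4 + (20685/16)x^3 + (286965/64)x^2 + (183855/32)x + 163527/64
Δ Δ Δ (S_{-1/2} + Δ) [D, θ] f = (315/16)x^3 + (125055/32)x^2 + (411705/32)x + 368865/32


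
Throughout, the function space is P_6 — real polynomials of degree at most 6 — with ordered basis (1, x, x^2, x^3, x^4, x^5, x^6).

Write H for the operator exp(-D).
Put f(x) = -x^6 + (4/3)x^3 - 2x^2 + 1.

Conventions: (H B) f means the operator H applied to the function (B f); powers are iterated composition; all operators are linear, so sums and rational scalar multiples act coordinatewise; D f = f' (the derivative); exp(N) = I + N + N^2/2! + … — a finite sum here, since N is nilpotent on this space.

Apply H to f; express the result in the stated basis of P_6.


order-1 term: 6x^5 - 4x^2 + 4x
order-2 term: -15x^4 + 4x - 2
order-3 term: 20x^3 - 4/3
order-4 term: -15x^2
order-5 term: 6x
order-6 term: -1
the series for exp(-D) f terminates at order 6
exp(-D) f = -x^6 + 6x^5 - 15x^4 + (64/3)x^3 - 21x^2 + 14x - 10/3

g(x) = -x^6 + 6x^5 - 15x^4 + (64/3)x^3 - 21x^2 + 14x - 10/3


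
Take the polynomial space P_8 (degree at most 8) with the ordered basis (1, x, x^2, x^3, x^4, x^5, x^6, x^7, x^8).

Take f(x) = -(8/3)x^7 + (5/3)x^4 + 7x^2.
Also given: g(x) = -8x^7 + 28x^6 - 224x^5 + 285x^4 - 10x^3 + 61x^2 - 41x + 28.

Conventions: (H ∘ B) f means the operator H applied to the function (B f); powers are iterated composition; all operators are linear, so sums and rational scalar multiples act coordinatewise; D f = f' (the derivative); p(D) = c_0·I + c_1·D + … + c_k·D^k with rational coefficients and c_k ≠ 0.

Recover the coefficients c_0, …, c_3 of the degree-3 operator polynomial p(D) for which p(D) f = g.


D^0 f = -(8/3)x^7 + (5/3)x^4 + 7x^2
D^1 f = -(56/3)x^6 + (20/3)x^3 + 14x
D^2 f = -112x^5 + 20x^2 + 14
D^3 f = -560x^4 + 40x
matching coefficients of g against c_0 f + c_1 Df + … from the top degree down determines the c_i
solution: c_0 = 3, c_1 = -3/2, c_2 = 2, c_3 = -1/2

c_0 = 3, c_1 = -3/2, c_2 = 2, c_3 = -1/2


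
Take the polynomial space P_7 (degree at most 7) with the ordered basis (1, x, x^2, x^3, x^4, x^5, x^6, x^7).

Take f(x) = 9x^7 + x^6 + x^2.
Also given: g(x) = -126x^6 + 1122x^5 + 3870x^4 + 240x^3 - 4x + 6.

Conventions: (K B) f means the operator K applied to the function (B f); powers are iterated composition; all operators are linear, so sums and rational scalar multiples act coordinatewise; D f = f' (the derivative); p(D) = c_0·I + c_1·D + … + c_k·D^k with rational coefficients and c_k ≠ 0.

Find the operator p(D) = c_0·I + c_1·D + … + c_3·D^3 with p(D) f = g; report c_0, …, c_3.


p(D) = -2·D + 3·D^2 + 2·D^3, i.e. c_0 = 0, c_1 = -2, c_2 = 3, c_3 = 2

D^0 f = 9x^7 + x^6 + x^2
D^1 f = 63x^6 + 6x^5 + 2x
D^2 f = 378x^5 + 30x^4 + 2
D^3 f = 1890x^4 + 120x^3
matching coefficients of g against c_0 f + c_1 Df + … from the top degree down determines the c_i
solution: c_0 = 0, c_1 = -2, c_2 = 3, c_3 = 2


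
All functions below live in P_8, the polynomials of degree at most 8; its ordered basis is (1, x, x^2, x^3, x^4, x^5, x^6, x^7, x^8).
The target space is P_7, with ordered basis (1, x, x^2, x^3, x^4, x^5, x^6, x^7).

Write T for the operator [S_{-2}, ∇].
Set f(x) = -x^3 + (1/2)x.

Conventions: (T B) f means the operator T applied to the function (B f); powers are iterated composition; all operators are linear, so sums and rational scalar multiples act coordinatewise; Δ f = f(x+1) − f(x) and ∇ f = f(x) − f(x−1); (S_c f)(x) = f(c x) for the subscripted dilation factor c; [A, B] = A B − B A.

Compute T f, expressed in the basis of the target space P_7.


g(x) = -36x^2 + 18x - 15/2

∇ f = -3x^2 + 3x - 1/2
S_{-2} ∇ f = -12x^2 - 6x - 1/2
S_{-2} f = 8x^3 - x
∇ S_{-2} f = 24x^2 - 24x + 7
[S_{-2}, ∇] f = -36x^2 + 18x - 15/2


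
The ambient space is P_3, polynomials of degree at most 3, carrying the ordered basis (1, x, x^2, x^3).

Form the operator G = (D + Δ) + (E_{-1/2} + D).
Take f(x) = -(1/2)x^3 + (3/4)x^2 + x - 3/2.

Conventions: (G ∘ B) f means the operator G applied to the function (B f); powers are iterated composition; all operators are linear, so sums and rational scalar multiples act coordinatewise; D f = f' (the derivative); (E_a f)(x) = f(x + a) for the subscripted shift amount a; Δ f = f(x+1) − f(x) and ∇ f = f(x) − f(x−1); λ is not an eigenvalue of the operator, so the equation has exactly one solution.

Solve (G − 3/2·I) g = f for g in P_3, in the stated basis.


g(x) = x^3 + (27/2)x^2 + (281/2)x + 741

write g with unknown coordinates in the stated basis and equate coefficients in (G − 3/2·I) g = f
solving from the highest basis element down gives g = x^3 + (27/2)x^2 + (281/2)x + 741
check: G g = x^3 + 21x^2 + (847/4)x + 1110
so G g − 3/2·g = -(1/2)x^3 + (3/4)x^2 + x - 3/2 = f ✓


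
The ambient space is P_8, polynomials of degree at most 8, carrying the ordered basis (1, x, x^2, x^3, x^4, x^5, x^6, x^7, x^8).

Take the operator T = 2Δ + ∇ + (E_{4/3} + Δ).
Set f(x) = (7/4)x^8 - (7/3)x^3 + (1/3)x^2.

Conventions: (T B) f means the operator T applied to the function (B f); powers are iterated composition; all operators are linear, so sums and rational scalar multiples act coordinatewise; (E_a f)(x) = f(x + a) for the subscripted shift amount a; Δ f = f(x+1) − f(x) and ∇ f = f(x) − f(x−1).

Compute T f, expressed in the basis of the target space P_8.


the image equals g(x) = (7/4)x^8 + (224/3)x^7 + (1666/9)x^6 + (16856/27)x^5 + (51205/81)x^4 + (195041/243)x^3 + (245173/729)x^2 + (301790/2187)x + 96779/13122

Δ f = 14x^7 + 49x^6 + 98x^5 + (245/2)x^4 + 98x^3 + 42x^2 + (23/3)x - 1/4
(2Δ) f = 28x^7 + 98x^6 + 196x^5 + 245x^4 + 196x^3 + 84x^2 + (46/3)x - 1/2
∇ f = 14x^7 - 49x^6 + 98x^5 - (245/2)x^4 + 98x^3 - 56x^2 + (65/3)x - 53/12
E_{4/3} f = (7/4)x^8 + (56/3)x^7 + (784/9)x^6 + (6272/27)x^5 + (31360/81)x^4 + (99785/243)x^3 + (194143/729)x^2 + (204104/2187)x + 82288/6561
Δ f = 14x^7 + 49x^6 + 98x^5 + (245/2)x^4 + 98x^3 + 42x^2 + (23/3)x - 1/4
(E_{4/3} + Δ) f = (7/4)x^8 + (98/3)x^7 + (1225/9)x^6 + (8918/27)x^5 + (82565/162)x^4 + (123599/243)x^3 + (224761/729)x^2 + (220871/2187)x + 322591/26244
(2Δ + ∇ + (E_{4/3} + Δ)) f = (7/4)x^8 + (224/3)x^7 + (1666/9)x^6 + (16856/27)x^5 + (51205/81)x^4 + (195041/243)x^3 + (245173/729)x^2 + (301790/2187)x + 96779/13122


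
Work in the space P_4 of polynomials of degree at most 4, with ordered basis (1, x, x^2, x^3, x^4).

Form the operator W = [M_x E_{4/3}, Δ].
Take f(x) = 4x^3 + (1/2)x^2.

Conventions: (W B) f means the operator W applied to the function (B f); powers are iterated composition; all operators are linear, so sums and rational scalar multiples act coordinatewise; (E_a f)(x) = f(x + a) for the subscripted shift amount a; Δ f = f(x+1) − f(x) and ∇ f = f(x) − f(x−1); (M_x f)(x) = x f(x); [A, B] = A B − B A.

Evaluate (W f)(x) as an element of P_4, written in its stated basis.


the result is g(x) = -4x^3 - (57/2)x^2 - (203/3)x - 2891/54

Δ f = 12x^2 + 13x + 9/2
E_{4/3} Δ f = 12x^2 + 45x + 259/6
M_x E_{4/3} Δ f = 12x^3 + 45x^2 + (259/6)x
E_{4/3} f = 4x^3 + (33/2)x^2 + (68/3)x + 280/27
M_x E_{4/3} f = 4x^4 + (33/2)x^3 + (68/3)x^2 + (280/27)x
Δ (M_x E_{4/3}) f = 16x^3 + (147/2)x^2 + (665/6)x + 2891/54
[M_x E_{4/3}, Δ] f = -4x^3 - (57/2)x^2 - (203/3)x - 2891/54


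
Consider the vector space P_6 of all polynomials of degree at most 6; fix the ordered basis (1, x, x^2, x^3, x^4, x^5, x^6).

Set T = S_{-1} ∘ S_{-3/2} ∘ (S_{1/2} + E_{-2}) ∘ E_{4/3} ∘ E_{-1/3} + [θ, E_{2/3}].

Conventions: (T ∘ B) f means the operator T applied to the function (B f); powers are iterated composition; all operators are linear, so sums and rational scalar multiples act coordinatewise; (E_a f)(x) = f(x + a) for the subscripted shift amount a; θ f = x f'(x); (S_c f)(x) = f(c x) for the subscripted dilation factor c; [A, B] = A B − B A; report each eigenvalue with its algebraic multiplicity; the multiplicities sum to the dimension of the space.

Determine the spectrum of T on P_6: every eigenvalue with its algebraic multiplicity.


λ = 2 (multiplicity 1), λ = 9/4 (multiplicity 1), λ = 45/16 (multiplicity 1), λ = 243/64 (multiplicity 1), λ = 1377/256 (multiplicity 1), λ = 8019/1024 (multiplicity 1), λ = 47385/4096 (multiplicity 1)

image of 1: 2
image of x: (9/4)x - 2/3
image of x^2: (45/16)x^2 - (17/6)x + 10/9
image of x^3: (243/64)x^3 - (113/16)x^2 + (49/12)x - 8/9
image of x^4: (1377/256)x^4 - (695/48)x^3 + (277/24)x^2 - (59/9)x + 98/81
image of x^5: (8019/1024)x^5 - (20785/768)x^4 + (8375/288)x^3 - (1855/72)x^2 + (2365/324)x - 160/243
image of x^6: (47385/4096)x^6 - (24647/512)x^5 + (51725/768)x^4 - (11065/144)x^3 + (13105/432)x^2 - (1369/162)x + 358/243
the matrix is upper triangular; its diagonal is (2, 9/4, 45/16, 243/64, 1377/256, 8019/1024, 47385/4096)
for a triangular matrix the eigenvalues are the diagonal entries, with algebraic multiplicity their repetition count


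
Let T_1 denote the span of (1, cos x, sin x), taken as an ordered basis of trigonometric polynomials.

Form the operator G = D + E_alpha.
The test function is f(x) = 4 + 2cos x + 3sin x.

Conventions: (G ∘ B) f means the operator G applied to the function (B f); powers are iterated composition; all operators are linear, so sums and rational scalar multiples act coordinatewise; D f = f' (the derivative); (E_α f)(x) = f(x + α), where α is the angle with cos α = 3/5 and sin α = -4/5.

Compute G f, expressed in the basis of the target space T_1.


D f = 3cos x - 2sin x
E_alpha f = 4 - (6/5)cos x + (17/5)sin x
(D + E_alpha) f = 4 + (9/5)cos x + (7/5)sin x

the result is g(x) = 4 + (9/5)cos x + (7/5)sin x


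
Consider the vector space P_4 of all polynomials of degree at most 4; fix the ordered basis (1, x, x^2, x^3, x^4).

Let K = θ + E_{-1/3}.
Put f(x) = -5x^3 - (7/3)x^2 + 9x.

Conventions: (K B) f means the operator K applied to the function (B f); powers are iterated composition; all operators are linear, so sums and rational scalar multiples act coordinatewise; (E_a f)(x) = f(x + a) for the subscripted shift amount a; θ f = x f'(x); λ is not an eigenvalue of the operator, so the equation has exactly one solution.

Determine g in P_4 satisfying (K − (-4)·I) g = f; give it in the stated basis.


the image equals g(x) = -(5/8)x^3 - (71/168)x^2 + (4499/3024)x + 943/9072

write g with unknown coordinates in the stated basis and equate coefficients in (K − (-4)·I) g = f
solving from the highest basis element down gives g = -(5/8)x^3 - (71/168)x^2 + (4499/3024)x + 943/9072
check: K g = -(5/2)x^3 - (9/14)x^2 + (2305/756)x - 943/2268
so K g − (-4)·g = -5x^3 - (7/3)x^2 + 9x = f ✓


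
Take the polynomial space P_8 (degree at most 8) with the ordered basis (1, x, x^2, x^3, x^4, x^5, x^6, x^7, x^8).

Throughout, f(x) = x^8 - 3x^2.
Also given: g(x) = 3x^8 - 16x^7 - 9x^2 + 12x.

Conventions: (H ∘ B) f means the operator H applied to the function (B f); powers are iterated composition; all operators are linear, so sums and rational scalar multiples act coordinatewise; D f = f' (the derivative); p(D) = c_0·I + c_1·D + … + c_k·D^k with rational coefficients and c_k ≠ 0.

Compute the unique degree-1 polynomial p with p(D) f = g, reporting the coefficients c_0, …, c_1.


D^0 f = x^8 - 3x^2
D^1 f = 8x^7 - 6x
matching coefficients of g against c_0 f + c_1 Df + … from the top degree down determines the c_i
solution: c_0 = 3, c_1 = -2

p(D) = 3·I − 2·D, i.e. c_0 = 3, c_1 = -2


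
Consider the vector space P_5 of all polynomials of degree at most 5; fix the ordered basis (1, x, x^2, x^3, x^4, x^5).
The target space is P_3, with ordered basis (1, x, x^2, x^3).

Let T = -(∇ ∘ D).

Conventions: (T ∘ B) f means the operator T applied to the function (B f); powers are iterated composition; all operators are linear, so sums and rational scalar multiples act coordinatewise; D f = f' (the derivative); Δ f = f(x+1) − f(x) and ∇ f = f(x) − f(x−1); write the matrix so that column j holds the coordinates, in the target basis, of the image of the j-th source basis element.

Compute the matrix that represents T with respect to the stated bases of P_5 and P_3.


image of 1: 0
image of x: 0
image of x^2: -2
image of x^3: -6x + 3
image of x^4: -12x^2 + 12x - 4
image of x^5: -20x^3 + 30x^2 - 20x + 5
each image's coordinates form column j of the matrix

the matrix is [[0, 0, -2, 3, -4, 5]; [0, 0, 0, -6, 12, -20]; [0, 0, 0, 0, -12, 30]; [0, 0, 0, 0, 0, -20]] (rows listed top to bottom)


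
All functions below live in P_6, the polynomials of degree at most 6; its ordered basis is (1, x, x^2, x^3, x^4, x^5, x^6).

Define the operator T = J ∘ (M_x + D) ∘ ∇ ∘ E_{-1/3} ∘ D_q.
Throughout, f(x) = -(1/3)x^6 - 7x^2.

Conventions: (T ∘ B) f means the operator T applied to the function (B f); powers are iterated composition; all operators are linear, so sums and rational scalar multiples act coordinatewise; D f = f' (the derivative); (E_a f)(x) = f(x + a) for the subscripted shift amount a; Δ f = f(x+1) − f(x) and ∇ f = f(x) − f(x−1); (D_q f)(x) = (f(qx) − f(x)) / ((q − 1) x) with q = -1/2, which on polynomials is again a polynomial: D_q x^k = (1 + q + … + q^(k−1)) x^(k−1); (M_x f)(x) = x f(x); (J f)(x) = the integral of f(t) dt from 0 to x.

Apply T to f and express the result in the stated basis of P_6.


D_q f = -(7/32)x^5 - (7/2)x
E_{-1/3} D_q f = -(7/32)x^5 + (35/96)x^4 - (35/144)x^3 + (35/432)x^2 - (9107/2592)x + 9079/7776
∇ E_{-1/3} D_q f = -(35/32)x^4 + (175/48)x^3 - (245/48)x^2 + (2975/864)x - 11459/2592
M_x (∇ ∘ E_{-1/3} ∘ D_q) f = -(35/32)x^5 + (175/48)x^4 - (245/48)x^3 + (2975/864)x^2 - (11459/2592)x
D (∇ ∘ E_{-1/3} ∘ D_q) f = -(35/8)x^3 + (175/16)x^2 - (245/24)x + 2975/864
(M_x + D) (∇ ∘ E_{-1/3} ∘ D_q) f = -(35/32)x^5 + (175/48)x^4 - (455/48)x^3 + (12425/864)x^2 - (37919/2592)x + 2975/864
J (M_x + D) (∇ ∘ E_{-1/3} ∘ D_q) f = -(35/192)x^6 + (35/48)x^5 - (455/192)x^4 + (12425/2592)x^3 - (37919/5184)x^2 + (2975/864)x

the image equals g(x) = -(35/192)x^6 + (35/48)x^5 - (455/192)x^4 + (12425/2592)x^3 - (37919/5184)x^2 + (2975/864)x


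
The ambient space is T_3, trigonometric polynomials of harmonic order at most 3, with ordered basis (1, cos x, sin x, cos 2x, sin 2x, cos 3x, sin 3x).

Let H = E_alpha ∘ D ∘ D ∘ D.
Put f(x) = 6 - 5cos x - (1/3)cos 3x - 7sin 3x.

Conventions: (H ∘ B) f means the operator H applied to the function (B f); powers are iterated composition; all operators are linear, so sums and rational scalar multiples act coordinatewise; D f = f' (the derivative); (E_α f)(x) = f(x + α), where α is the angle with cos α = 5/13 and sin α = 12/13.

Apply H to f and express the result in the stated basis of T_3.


D f = 5sin x - 21cos 3x + sin 3x
D D f = 5cos x + 3cos 3x + 63sin 3x
D (D ∘ D) f = -5sin x + 189cos 3x - 9sin 3x
E_alpha D (D ∘ D) f = -(60/13)cos x - (25/13)sin x - (377163/2197)cos 3x + (174807/2197)sin 3x

g(x) = -(60/13)cos x - (25/13)sin x - (377163/2197)cos 3x + (174807/2197)sin 3x


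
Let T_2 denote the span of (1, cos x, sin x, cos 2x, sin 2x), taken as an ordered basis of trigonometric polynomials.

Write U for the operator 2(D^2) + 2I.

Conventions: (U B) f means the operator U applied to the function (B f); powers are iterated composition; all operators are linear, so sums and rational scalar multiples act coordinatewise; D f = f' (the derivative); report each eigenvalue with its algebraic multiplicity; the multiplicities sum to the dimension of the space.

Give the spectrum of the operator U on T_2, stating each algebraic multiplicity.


λ = -6 (multiplicity 2), λ = 0 (multiplicity 2), λ = 2 (multiplicity 1)

image of 1: 2
image of cos x: 0
image of sin x: 0
image of cos 2x: -6cos 2x
image of sin 2x: -6sin 2x
the matrix is diagonal; its diagonal is (2, 0, 0, -6, -6)
for a triangular matrix the eigenvalues are the diagonal entries, with algebraic multiplicity their repetition count


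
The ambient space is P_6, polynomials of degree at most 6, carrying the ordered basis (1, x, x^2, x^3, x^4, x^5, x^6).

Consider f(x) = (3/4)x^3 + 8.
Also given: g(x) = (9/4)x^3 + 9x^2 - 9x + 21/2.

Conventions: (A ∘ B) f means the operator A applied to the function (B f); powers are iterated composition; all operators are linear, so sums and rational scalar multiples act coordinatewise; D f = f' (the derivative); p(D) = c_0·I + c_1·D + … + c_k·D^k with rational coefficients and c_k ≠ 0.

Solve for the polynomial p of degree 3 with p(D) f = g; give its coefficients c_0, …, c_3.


D^0 f = (3/4)x^3 + 8
D^1 f = (9/4)x^2
D^2 f = (9/2)x
D^3 f = 9/2
matching coefficients of g against c_0 f + c_1 Df + … from the top degree down determines the c_i
solution: c_0 = 3, c_1 = 4, c_2 = -2, c_3 = -3

c_0 = 3, c_1 = 4, c_2 = -2, c_3 = -3


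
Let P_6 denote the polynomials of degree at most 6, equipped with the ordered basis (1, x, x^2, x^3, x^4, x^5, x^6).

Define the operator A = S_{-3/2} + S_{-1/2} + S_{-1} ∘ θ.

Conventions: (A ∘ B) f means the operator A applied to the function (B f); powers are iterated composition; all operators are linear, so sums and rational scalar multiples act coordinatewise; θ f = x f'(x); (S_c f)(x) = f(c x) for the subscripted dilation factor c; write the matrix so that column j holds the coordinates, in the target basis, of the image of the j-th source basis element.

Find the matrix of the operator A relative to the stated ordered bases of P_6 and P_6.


the matrix is [[2, 0, 0, 0, 0, 0, 0]; [0, -3, 0, 0, 0, 0, 0]; [0, 0, 9/2, 0, 0, 0, 0]; [0, 0, 0, -13/2, 0, 0, 0]; [0, 0, 0, 0, 73/8, 0, 0]; [0, 0, 0, 0, 0, -101/8, 0]; [0, 0, 0, 0, 0, 0, 557/32]] (rows listed top to bottom)

image of 1: 2
image of x: -3x
image of x^2: (9/2)x^2
image of x^3: -(13/2)x^3
image of x^4: (73/8)x^4
image of x^5: -(101/8)x^5
image of x^6: (557/32)x^6
each image's coordinates form column j of the matrix


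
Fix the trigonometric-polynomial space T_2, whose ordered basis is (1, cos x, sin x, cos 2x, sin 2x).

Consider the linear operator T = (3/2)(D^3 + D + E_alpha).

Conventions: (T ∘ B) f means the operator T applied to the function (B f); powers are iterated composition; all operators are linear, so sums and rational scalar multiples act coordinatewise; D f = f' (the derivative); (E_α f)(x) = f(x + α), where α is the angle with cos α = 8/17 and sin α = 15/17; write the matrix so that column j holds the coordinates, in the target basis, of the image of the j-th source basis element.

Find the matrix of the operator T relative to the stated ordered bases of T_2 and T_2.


the matrix is [[3/2, 0, 0, 0, 0]; [0, 12/17, 45/34, 0, 0]; [0, -45/34, 12/17, 0, 0]; [0, 0, 0, -483/578, -2241/289]; [0, 0, 0, 2241/289, -483/578]] (rows listed top to bottom)

image of 1: 3/2
image of cos x: (12/17)cos x - (45/34)sin x
image of sin x: (45/34)cos x + (12/17)sin x
image of cos 2x: -(483/578)cos 2x + (2241/289)sin 2x
image of sin 2x: -(2241/289)cos 2x - (483/578)sin 2x
each image's coordinates form column j of the matrix


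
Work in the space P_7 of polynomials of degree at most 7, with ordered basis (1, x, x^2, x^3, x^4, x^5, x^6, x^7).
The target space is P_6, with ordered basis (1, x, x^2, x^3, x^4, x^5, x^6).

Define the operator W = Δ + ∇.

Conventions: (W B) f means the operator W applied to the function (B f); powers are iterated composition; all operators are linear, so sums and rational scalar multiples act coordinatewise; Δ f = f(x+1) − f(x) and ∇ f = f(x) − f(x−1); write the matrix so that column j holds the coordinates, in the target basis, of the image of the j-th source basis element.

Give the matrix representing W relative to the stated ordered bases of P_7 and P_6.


image of 1: 0
image of x: 2
image of x^2: 4x
image of x^3: 6x^2 + 2
image of x^4: 8x^3 + 8x
image of x^5: 10x^4 + 20x^2 + 2
image of x^6: 12x^5 + 40x^3 + 12x
image of x^7: 14x^6 + 70x^4 + 42x^2 + 2
each image's coordinates form column j of the matrix

the matrix is [[0, 2, 0, 2, 0, 2, 0, 2]; [0, 0, 4, 0, 8, 0, 12, 0]; [0, 0, 0, 6, 0, 20, 0, 42]; [0, 0, 0, 0, 8, 0, 40, 0]; [0, 0, 0, 0, 0, 10, 0, 70]; [0, 0, 0, 0, 0, 0, 12, 0]; [0, 0, 0, 0, 0, 0, 0, 14]] (rows listed top to bottom)


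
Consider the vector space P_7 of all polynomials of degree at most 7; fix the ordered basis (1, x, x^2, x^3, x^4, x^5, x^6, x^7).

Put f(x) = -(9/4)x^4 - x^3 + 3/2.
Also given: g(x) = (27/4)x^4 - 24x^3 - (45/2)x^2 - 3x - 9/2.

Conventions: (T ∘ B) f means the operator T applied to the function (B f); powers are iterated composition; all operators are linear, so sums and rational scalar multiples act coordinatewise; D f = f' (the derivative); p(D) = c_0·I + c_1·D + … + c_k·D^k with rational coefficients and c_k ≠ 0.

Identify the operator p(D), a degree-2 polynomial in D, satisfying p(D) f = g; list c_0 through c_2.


D^0 f = -(9/4)x^4 - x^3 + 3/2
D^1 f = -9x^3 - 3x^2
D^2 f = -27x^2 - 6x
matching coefficients of g against c_0 f + c_1 Df + … from the top degree down determines the c_i
solution: c_0 = -3, c_1 = 3, c_2 = 1/2

p(D) = -3·I + 3·D + (1/2)·D^2, i.e. c_0 = -3, c_1 = 3, c_2 = 1/2


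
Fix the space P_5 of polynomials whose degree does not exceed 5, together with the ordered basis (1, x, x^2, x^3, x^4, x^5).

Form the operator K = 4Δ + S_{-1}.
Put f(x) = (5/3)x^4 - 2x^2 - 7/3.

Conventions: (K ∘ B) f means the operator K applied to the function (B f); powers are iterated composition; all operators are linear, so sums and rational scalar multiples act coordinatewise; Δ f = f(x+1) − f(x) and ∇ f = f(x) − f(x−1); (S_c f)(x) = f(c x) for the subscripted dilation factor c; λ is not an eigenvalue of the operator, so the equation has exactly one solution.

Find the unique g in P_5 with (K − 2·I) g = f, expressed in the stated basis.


the image equals g(x) = -(5/3)x^4 - (80/9)x^3 - (434/3)x^2 - (3872/9)x - 21055/9

write g with unknown coordinates in the stated basis and equate coefficients in (K − 2·I) g = f
solving from the highest basis element down gives g = -(5/3)x^4 - (80/9)x^3 - (434/3)x^2 - (3872/9)x - 21055/9
check: K g = -(5/3)x^4 - (160/9)x^3 - (874/3)x^2 - (7744/9)x - 42131/9
so K g − 2·g = (5/3)x^4 - 2x^2 - 7/3 = f ✓


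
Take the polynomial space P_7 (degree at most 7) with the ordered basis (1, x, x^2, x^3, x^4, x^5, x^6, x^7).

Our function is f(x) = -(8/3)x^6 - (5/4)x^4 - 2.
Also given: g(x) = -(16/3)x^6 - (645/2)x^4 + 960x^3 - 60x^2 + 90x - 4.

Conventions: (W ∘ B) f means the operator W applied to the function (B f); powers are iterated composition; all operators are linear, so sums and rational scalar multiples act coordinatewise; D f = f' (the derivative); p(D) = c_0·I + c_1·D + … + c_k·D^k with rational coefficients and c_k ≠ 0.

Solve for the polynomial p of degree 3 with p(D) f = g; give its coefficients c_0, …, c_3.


p(D) = 2·I + 4·D^2 − 3·D^3, i.e. c_0 = 2, c_1 = 0, c_2 = 4, c_3 = -3

D^0 f = -(8/3)x^6 - (5/4)x^4 - 2
D^1 f = -16x^5 - 5x^3
D^2 f = -80x^4 - 15x^2
D^3 f = -320x^3 - 30x
matching coefficients of g against c_0 f + c_1 Df + … from the top degree down determines the c_i
solution: c_0 = 2, c_1 = 0, c_2 = 4, c_3 = -3


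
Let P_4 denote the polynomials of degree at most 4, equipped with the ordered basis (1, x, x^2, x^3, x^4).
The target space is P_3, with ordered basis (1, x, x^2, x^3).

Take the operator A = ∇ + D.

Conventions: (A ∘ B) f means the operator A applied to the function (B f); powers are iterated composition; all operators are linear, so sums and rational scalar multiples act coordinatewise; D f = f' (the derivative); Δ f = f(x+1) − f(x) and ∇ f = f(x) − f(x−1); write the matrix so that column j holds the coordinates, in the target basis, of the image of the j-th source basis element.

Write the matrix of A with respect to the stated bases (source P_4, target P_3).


the matrix is [[0, 2, -1, 1, -1]; [0, 0, 4, -3, 4]; [0, 0, 0, 6, -6]; [0, 0, 0, 0, 8]] (rows listed top to bottom)

image of 1: 0
image of x: 2
image of x^2: 4x - 1
image of x^3: 6x^2 - 3x + 1
image of x^4: 8x^3 - 6x^2 + 4x - 1
each image's coordinates form column j of the matrix


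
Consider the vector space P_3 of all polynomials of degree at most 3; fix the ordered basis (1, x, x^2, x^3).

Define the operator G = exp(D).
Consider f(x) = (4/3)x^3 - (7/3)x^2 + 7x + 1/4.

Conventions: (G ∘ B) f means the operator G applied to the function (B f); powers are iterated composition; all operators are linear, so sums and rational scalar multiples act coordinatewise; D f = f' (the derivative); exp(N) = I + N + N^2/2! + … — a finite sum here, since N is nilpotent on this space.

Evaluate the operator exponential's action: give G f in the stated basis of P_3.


the result is g(x) = (4/3)x^3 + (5/3)x^2 + (19/3)x + 25/4

order-1 term: 4x^2 - (14/3)x + 7
order-2 term: 4x - 7/3
order-3 term: 4/3
the series for exp(D) f terminates at order 3
exp(D) f = (4/3)x^3 + (5/3)x^2 + (19/3)x + 25/4


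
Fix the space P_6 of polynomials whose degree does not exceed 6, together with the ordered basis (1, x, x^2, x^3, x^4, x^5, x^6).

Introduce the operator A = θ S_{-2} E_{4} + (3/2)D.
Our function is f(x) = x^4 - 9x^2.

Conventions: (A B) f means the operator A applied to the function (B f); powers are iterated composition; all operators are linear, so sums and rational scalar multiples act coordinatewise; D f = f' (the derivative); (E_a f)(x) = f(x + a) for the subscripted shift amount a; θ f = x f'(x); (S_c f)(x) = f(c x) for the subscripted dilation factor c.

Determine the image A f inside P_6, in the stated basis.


the result is g(x) = 64x^4 - 378x^3 + 696x^2 - 395x

E_{4} f = x^4 + 16x^3 + 87x^2 + 184x + 112
S_{-2} E_{4} f = 16x^4 - 128x^3 + 348x^2 - 368x + 112
θ S_{-2} E_{4} f = 64x^4 - 384x^3 + 696x^2 - 368x
D f = 4x^3 - 18x
((3/2)D) f = 6x^3 - 27x
(θ S_{-2} E_{4} + (3/2)D) f = 64x^4 - 378x^3 + 696x^2 - 395x


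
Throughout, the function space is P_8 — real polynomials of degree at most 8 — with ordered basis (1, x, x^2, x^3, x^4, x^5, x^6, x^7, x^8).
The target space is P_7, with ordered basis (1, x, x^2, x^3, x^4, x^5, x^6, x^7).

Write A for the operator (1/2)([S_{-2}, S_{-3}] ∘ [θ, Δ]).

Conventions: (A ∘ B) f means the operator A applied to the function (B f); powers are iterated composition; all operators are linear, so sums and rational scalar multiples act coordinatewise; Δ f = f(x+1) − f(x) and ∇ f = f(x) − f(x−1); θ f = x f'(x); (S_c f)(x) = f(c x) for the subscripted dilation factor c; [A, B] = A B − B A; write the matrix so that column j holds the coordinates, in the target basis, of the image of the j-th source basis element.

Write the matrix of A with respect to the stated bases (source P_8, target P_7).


image of 1: 0
image of x: 0
image of x^2: 0
image of x^3: 0
image of x^4: 0
image of x^5: 0
image of x^6: 0
image of x^7: 0
image of x^8: 0
each image's coordinates form column j of the matrix

the matrix is [[0, 0, 0, 0, 0, 0, 0, 0, 0]; [0, 0, 0, 0, 0, 0, 0, 0, 0]; [0, 0, 0, 0, 0, 0, 0, 0, 0]; [0, 0, 0, 0, 0, 0, 0, 0, 0]; [0, 0, 0, 0, 0, 0, 0, 0, 0]; [0, 0, 0, 0, 0, 0, 0, 0, 0]; [0, 0, 0, 0, 0, 0, 0, 0, 0]; [0, 0, 0, 0, 0, 0, 0, 0, 0]] (rows listed top to bottom)


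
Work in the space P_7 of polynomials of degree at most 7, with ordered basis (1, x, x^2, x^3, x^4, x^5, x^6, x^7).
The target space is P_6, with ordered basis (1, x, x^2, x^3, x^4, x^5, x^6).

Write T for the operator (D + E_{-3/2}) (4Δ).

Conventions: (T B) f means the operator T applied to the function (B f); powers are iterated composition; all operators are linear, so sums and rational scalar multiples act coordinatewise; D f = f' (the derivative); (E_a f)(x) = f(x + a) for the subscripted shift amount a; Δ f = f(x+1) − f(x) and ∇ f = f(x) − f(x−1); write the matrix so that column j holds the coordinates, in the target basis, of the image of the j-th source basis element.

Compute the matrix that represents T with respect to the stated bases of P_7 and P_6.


the matrix is [[0, 4, 0, 25, -4, 201/4, -43/2, 1541/16]; [0, 0, 8, 0, 100, -20, 603/2, -301/2]; [0, 0, 0, 12, 0, 250, -60, 4221/4]; [0, 0, 0, 0, 16, 0, 500, -140]; [0, 0, 0, 0, 0, 20, 0, 875]; [0, 0, 0, 0, 0, 0, 24, 0]; [0, 0, 0, 0, 0, 0, 0, 28]] (rows listed top to bottom)

image of 1: 0
image of x: 4
image of x^2: 8x
image of x^3: 12x^2 + 25
image of x^4: 16x^3 + 100x - 4
image of x^5: 20x^4 + 250x^2 - 20x + 201/4
image of x^6: 24x^5 + 500x^3 - 60x^2 + (603/2)x - 43/2
image of x^7: 28x^6 + 875x^4 - 140x^3 + (4221/4)x^2 - (301/2)x + 1541/16
each image's coordinates form column j of the matrix
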